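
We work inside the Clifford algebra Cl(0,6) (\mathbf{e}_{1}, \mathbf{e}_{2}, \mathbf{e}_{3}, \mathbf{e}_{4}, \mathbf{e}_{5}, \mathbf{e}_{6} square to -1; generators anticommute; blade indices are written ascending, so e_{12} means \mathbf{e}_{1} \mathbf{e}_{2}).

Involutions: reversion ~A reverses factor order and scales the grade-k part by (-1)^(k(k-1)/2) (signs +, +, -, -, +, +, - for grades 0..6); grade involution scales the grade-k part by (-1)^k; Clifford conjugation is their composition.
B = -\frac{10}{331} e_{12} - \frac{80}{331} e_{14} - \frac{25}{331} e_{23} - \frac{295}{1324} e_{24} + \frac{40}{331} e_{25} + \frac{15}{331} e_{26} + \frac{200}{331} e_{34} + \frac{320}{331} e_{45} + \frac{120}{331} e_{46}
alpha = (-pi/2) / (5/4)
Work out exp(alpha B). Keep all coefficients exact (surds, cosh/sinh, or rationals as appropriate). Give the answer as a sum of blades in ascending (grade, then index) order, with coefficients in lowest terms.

B^2 term by term: the squares give (-\frac{10}{331})^2*(e_{12})^2 + (-\frac{80}{331})^2*(e_{14})^2 + (-\frac{25}{331})^2*(e_{23})^2 + (-\frac{295}{1324})^2*(e_{24})^2 + (\frac{40}{331})^2*(e_{25})^2 + (\frac{15}{331})^2*(e_{26})^2 + (\frac{200}{331})^2*(e_{34})^2 + (\frac{320}{331})^2*(e_{45})^2 + (\frac{120}{331})^2*(e_{46})^2 = \frac{100}{109561}*(-1) + \frac{6400}{109561}*(-1) + \frac{625}{109561}*(-1) + \frac{87025}{1752976}*(-1) + \frac{1600}{109561}*(-1) + \frac{225}{109561}*(-1) + \frac{40000}{109561}*(-1) + \frac{102400}{109561}*(-1) + \frac{14400}{109561}*(-1) = -\frac{25}{16} (each basis 2-blade squares to minus the product of its generators' squares); cross terms between blades sharing an index anticommute and cancel; the commuting (index-disjoint) pairs give grade-4 terms 2*c*c'*(blade product), which cancel blade by blade — e_{1234}: -\frac{4000}{109561} + \frac{4000}{109561} = 0; e_{1245}: -\frac{6400}{109561} + \frac{6400}{109561} = 0; e_{1246}: -\frac{2400}{109561} + \frac{2400}{109561} = 0; e_{2345}: -\frac{16000}{109561} + \frac{16000}{109561} = 0; e_{2346}: -\frac{6000}{109561} + \frac{6000}{109561} = 0; e_{2456}: -\frac{9600}{109561} + \frac{9600}{109561} = 0 — confirming B is simple. So B^2 = -\frac{25}{16}.
B^2 = -\frac{25}{16} — since the square is negative, the closed form is circular: l = \frac{5}{4}, alpha*l = - \frac{\pi}{2}, so exp(alpha B) = cos(- \frac{\pi}{2}) + (sin(- \frac{\pi}{2})/(\frac{5}{4}))*B = 0 + (- \frac{4}{5})*B.
Answer: \frac{8}{331} e_{12} + \frac{64}{331} e_{14} + \frac{20}{331} e_{23} + \frac{59}{331} e_{24} - \frac{32}{331} e_{25} - \frac{12}{331} e_{26} - \frac{160}{331} e_{34} - \frac{256}{331} e_{45} - \frac{96}{331} e_{46}


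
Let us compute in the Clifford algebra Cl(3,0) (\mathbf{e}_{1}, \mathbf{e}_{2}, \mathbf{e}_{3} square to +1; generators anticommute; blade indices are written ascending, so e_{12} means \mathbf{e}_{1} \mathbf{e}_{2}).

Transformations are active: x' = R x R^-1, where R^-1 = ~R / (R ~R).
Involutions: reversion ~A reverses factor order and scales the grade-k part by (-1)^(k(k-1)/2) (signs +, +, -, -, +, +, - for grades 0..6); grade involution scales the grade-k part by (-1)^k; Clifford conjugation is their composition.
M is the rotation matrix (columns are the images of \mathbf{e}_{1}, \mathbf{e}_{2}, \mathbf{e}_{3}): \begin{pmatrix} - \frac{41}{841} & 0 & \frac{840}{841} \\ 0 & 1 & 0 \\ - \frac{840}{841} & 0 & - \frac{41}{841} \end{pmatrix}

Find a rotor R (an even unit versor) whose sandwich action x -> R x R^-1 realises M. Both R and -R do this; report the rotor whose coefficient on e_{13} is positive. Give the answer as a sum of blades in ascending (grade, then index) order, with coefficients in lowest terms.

Method: write R = a + b12*e_{12} + b13*e_{13} + b23*e_{23} with a^2 + b12^2 + b13^2 + b23^2 = 1 (so R^-1 = ~R). Expanding the columns R e_j ~R gives tr M = 4a^2 - 1 and, from the antisymmetric part, M21 - M12 = -4a*b12, M13 - M31 = 4a*b13, M32 - M23 = -4a*b23.
Here tr M = \frac{759}{841}, so a^2 = (1 + tr M)/4 = \frac{400}{841} and a = ±\frac{20}{29}. Taking a = \frac{20}{29}: M21 - M12 = 0, M13 - M31 = \frac{1680}{841}, M32 - M23 = 0, giving b12 = 0, b13 = \frac{21}{29}, b23 = 0, i.e. R = \frac{20}{29} + \frac{21}{29} e_{13}.
Its e_{13} coefficient is already positive.
Answer: \frac{20}{29} + \frac{21}{29} e_{13}. Key observation: the double cover Spin(3) -> SO(3) sends R and -R to the same matrix (trace \frac{759}{841} here), so the stated sign of the e_{13} coefficient is what selects one sheet.


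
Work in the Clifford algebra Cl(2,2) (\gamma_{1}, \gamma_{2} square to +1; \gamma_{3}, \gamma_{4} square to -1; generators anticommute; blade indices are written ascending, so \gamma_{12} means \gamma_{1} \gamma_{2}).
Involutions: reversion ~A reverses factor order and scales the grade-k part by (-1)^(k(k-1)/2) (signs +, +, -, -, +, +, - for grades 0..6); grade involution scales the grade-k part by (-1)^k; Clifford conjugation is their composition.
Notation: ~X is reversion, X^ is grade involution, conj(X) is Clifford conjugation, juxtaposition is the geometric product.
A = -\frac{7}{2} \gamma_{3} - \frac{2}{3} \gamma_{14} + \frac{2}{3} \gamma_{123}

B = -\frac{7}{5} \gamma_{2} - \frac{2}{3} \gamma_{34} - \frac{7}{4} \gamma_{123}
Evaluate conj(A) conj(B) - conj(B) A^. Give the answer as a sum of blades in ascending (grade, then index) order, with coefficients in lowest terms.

first term: -\frac{7}{6} - \frac{7}{3} \gamma_{4} + \frac{49}{8} \gamma_{12} - \frac{22}{45} \gamma_{13} - \frac{49}{10} \gamma_{23} - \frac{62}{45} \gamma_{124} + \frac{7}{6} \gamma_{234}
second term: \frac{7}{6} + \frac{7}{3} \gamma_{4} + \frac{49}{8} \gamma_{12} + \frac{62}{45} \gamma_{13} + \frac{49}{10} \gamma_{23} + \frac{22}{45} \gamma_{124} + \frac{7}{6} \gamma_{234}
Answer: -\frac{7}{3} - \frac{14}{3} \gamma_{4} - \frac{28}{15} \gamma_{13} - \frac{49}{5} \gamma_{23} - \frac{28}{15} \gamma_{124}


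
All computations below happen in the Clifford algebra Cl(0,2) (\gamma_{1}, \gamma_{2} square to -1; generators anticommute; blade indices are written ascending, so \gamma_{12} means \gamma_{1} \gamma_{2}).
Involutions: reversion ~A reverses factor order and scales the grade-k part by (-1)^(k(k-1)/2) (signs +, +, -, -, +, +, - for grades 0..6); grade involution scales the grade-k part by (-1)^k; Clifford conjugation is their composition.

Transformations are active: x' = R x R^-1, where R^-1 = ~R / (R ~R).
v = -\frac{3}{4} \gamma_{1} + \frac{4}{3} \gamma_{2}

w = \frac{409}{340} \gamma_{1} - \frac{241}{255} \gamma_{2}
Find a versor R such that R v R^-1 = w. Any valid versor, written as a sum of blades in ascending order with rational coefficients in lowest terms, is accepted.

Take R = v + w = \frac{77}{170} \gamma_{1} + \frac{33}{85} \gamma_{2}. Because q(v) = q(w) = -\frac{337}{144}, conjugation by R sends v exactly to w.
Answer: \frac{77}{170} \gamma_{1} + \frac{33}{85} \gamma_{2}


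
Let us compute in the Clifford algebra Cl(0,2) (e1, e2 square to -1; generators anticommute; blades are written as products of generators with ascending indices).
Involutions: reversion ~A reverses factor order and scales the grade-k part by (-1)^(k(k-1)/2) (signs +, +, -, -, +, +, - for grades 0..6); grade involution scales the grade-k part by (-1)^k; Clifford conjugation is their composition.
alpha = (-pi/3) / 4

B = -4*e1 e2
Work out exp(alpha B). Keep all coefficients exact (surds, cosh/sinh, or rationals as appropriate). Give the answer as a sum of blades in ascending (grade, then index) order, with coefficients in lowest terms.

B^2 = (-4)^2*(e1 e2)^2 = 16*(-1) = -16 (a basis 2-blade squares to minus the product of its generators' squares).
B^2 = -16 — the series telescopes trigonometrically here: l = 4, alpha*l = -pi/3, so exp(alpha B) = cos(-pi/3) + (sin(-pi/3)/4)*B = 1/2 + (-sqrt(3)/8)*B.
Answer: 1/2 + sqrt(3)/2*e1 e2


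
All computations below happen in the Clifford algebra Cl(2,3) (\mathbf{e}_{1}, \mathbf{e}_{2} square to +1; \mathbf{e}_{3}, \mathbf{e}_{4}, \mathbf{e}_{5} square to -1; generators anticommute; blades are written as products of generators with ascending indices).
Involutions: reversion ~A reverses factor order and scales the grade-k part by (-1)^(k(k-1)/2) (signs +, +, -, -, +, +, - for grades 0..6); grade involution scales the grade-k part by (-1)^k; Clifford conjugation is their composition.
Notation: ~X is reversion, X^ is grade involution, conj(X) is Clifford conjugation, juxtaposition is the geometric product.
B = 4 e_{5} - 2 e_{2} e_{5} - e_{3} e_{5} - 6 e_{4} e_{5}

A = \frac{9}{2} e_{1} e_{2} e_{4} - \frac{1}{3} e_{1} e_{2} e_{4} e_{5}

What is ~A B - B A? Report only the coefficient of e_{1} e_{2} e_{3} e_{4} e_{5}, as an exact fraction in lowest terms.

first term: -2 e_{1} e_{2} - \frac{2}{3} e_{1} e_{4} + \frac{4}{3} e_{1} e_{2} e_{4} - 27 e_{1} e_{2} e_{5} - 9 e_{1} e_{4} e_{5} - \frac{1}{3} e_{1} e_{2} e_{3} e_{4} - 18 e_{1} e_{2} e_{4} e_{5} - \frac{9}{2} e_{1} e_{2} e_{3} e_{4} e_{5}
second term: -2 e_{1} e_{2} - \frac{2}{3} e_{1} e_{4} - \frac{4}{3} e_{1} e_{2} e_{4} - 27 e_{1} e_{2} e_{5} - 9 e_{1} e_{4} e_{5} + \frac{1}{3} e_{1} e_{2} e_{3} e_{4} - 18 e_{1} e_{2} e_{4} e_{5} + \frac{9}{2} e_{1} e_{2} e_{3} e_{4} e_{5}
Answer: -9


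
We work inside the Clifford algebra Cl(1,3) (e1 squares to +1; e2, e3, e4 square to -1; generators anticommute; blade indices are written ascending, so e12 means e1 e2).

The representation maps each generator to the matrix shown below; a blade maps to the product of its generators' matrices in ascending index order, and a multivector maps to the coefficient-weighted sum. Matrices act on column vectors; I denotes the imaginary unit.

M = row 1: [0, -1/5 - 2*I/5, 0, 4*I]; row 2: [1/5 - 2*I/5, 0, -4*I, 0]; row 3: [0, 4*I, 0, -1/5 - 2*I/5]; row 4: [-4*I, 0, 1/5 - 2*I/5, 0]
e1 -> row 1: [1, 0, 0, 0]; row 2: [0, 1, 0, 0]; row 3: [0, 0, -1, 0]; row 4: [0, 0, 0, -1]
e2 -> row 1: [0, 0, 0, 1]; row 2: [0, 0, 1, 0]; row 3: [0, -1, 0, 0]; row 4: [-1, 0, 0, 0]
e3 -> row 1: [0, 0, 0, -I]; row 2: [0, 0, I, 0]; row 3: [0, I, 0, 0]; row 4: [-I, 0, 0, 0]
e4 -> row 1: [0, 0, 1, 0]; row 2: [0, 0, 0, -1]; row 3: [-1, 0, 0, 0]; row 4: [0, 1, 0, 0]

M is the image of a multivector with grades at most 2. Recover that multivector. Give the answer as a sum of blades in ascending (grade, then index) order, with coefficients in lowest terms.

Method: the blade images are trace-orthogonal — tr(rho(e_A) rho(e_B)^-1) = 4 if A = B and 0 otherwise — and rho(e_A)^-1 = (e_A)^2 * rho(e_A) with (e_A)^2 = +1 or -1, so the coefficient of e_A in the preimage is (e_A)^2 * tr(M rho(e_A))/4.
Nonzero projections over blades of grade <= 2: e13: (e13)^2 = +1, tr(M rho(e13)) = -16, coefficient -4; e24: (e24)^2 = -1, tr(M rho(e24)) = 4/5, coefficient -1/5; e34: (e34)^2 = -1, tr(M rho(e34)) = -8/5, coefficient 2/5. Every other blade of grade <= 2 projects to 0.
Answer: -4*e13 - 1/5*e24 + 2/5*e34


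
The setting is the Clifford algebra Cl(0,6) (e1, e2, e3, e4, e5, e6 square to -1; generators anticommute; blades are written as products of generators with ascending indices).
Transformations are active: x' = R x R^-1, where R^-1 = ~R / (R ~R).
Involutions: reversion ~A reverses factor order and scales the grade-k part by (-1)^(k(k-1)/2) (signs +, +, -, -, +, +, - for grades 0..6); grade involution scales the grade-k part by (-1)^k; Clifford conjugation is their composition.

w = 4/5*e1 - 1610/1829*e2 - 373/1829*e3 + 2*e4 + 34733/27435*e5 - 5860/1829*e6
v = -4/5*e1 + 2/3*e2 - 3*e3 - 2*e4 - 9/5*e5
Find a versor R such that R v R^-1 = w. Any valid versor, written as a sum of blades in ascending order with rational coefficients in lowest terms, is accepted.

Why this works: both vectors square to -3898/225, so q(v) = q(w) and R = v + w = -1172/5487*e2 - 5860/1829*e3 - 2930/5487*e5 - 5860/1829*e6 carries v to w — its own direction survives, the complement (v - w)/2 flips.
Answer: -1172/5487*e2 - 5860/1829*e3 - 2930/5487*e5 - 5860/1829*e6


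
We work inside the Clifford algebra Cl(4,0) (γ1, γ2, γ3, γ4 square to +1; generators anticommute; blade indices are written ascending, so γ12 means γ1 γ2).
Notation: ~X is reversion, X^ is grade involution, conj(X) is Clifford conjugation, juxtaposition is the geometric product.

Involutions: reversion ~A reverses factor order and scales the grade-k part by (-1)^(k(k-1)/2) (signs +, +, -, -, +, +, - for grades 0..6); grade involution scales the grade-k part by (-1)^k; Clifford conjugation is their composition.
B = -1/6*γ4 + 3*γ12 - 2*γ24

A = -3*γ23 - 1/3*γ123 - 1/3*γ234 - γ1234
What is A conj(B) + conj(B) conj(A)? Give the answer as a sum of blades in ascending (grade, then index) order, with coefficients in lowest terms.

first term: -5/3*γ3 - 11*γ13 - 1/18*γ23 + 3*γ34 - 1/6*γ123 - 1/3*γ134 - 1/2*γ234 - 1/18*γ1234
second term: -5/3*γ3 - 11*γ13 - 1/18*γ23 + 3*γ34 + 1/6*γ123 + 1/3*γ134 + 1/2*γ234 + 1/18*γ1234
Answer: -10/3*γ3 - 22*γ13 - 1/9*γ23 + 6*γ34


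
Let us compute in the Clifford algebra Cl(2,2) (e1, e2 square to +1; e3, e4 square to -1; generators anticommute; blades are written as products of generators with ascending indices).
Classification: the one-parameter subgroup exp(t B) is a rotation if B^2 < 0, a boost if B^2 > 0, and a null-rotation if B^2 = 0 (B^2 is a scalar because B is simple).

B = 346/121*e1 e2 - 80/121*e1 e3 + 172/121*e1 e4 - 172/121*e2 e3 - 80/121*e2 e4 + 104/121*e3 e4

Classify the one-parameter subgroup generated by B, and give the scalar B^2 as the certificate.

B^2 term by term: the squares give (346/121)^2*(e1 e2)^2 + (-80/121)^2*(e1 e3)^2 + (172/121)^2*(e1 e4)^2 + (-172/121)^2*(e2 e3)^2 + (-80/121)^2*(e2 e4)^2 + (104/121)^2*(e3 e4)^2 = 119716/14641*(-1) + 6400/14641*(+1) + 29584/14641*(+1) + 29584/14641*(+1) + 6400/14641*(+1) + 10816/14641*(-1) = -4 (each basis 2-blade squares to minus the product of its generators' squares); cross terms between blades sharing an index anticommute and cancel; the commuting (index-disjoint) pairs give grade-4 terms 2*c*c'*(blade product), which cancel blade by blade — e1 e2 e3 e4: 71968/14641 - 12800/14641 - 59168/14641 = 0 — confirming B is simple. So B^2 = -4.
Answer: rotation, certificate B^2 = -4. No conjugation can change B^2 = -4; the sign gives the class.


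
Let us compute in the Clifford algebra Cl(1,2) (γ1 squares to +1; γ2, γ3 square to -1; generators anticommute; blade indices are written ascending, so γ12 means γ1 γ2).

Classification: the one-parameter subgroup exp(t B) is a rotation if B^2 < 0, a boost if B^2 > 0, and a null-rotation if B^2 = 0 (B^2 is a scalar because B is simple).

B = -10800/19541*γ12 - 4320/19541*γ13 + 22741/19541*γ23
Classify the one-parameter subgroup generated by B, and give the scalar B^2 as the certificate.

B^2 term by term: the squares give (-10800/19541)^2*(γ12)^2 + (-4320/19541)^2*(γ13)^2 + (22741/19541)^2*(γ23)^2 = 116640000/381850681*(+1) + 18662400/381850681*(+1) + 517153081/381850681*(-1) = -1 (each basis 2-blade squares to minus the product of its generators' squares); cross terms between blades sharing an index anticommute and cancel. So B^2 = -1.
Answer: rotation, certificate B^2 = -1. Check the certificate: B^2 = -1, and that sign is decisive whatever form B takes.


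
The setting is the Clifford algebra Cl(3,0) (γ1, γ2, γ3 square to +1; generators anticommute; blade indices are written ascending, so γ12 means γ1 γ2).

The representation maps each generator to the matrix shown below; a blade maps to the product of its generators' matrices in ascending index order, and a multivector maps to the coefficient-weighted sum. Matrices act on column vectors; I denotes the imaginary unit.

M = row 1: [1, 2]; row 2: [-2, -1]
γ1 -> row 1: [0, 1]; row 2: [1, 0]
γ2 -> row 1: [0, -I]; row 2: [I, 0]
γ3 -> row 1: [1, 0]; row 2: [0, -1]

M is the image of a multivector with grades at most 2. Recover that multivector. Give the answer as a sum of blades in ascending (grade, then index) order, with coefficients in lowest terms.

Method: 1, rho(γ1), rho(γ2), rho(γ3) form a trace-orthogonal basis of the 2x2 complex matrices (tr(X Y) = 2 if X = Y, else 0), so M = m0*1 + m1*rho(γ1) + m2*rho(γ2) + m3*rho(γ3) with m0 = tr(M)/2 = 0, m1 = tr(M rho(γ1))/2 = 0, m2 = tr(M rho(γ2))/2 = 2*I, m3 = tr(M rho(γ3))/2 = 1.
Multiplying table entries, the bivector images are rho(γ12) = I*rho(γ3), rho(γ13) = -I*rho(γ2), rho(γ23) = I*rho(γ1); with real blade coefficients the real parts of m0..m3 are the coefficients of 1, γ1, γ2, γ3 and the imaginary parts give the bivectors (γ23: Im m1, γ13: -Im m2, γ12: Im m3).
Answer: γ3 - 2*γ13


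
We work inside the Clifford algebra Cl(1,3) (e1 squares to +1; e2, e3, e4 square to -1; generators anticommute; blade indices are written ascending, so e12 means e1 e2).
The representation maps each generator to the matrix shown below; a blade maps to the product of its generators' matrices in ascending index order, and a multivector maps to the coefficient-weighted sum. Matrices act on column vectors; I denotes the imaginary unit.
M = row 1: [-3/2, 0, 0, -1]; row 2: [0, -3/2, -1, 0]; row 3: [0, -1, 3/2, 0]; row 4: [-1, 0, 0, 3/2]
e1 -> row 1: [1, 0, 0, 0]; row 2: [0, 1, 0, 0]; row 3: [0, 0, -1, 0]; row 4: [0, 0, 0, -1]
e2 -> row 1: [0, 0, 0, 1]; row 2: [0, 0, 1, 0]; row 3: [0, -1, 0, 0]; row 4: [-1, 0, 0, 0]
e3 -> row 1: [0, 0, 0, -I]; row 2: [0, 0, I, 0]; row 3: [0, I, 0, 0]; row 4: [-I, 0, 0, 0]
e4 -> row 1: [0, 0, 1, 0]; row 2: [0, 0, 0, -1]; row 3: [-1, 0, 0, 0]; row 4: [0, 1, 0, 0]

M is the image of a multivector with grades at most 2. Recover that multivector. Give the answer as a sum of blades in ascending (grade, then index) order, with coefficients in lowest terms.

Method: the blade images are trace-orthogonal — tr(rho(e_A) rho(e_B)^-1) = 4 if A = B and 0 otherwise — and rho(e_A)^-1 = (e_A)^2 * rho(e_A) with (e_A)^2 = +1 or -1, so the coefficient of e_A in the preimage is (e_A)^2 * tr(M rho(e_A))/4.
Nonzero projections over blades of grade <= 2: e1: (e1)^2 = +1, tr(M rho(e1)) = -6, coefficient -3/2; e12: (e12)^2 = +1, tr(M rho(e12)) = -4, coefficient -1. Every other blade of grade <= 2 projects to 0.
Answer: -3/2*e1 - e12


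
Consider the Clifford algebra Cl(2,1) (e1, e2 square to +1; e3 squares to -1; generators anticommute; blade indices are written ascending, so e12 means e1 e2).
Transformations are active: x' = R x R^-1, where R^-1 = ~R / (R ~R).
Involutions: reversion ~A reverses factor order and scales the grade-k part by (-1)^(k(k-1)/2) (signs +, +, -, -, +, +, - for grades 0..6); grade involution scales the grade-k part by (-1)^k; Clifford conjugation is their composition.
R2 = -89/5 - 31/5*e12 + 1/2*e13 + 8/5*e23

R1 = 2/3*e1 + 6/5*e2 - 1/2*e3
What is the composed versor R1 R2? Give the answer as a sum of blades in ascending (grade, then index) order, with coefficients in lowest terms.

Distribute over the terms of R1 (each basis-blade product reordered to ascending indices, repeated generators contracted through their squares):
(2/3*e1) R2 = -178/15*e1 - 62/15*e2 + 1/3*e3 + 16/15*e123
(6/5*e2) R2 = 186/25*e1 - 534/25*e2 + 48/25*e3 - 3/5*e123
(-1/2*e3) R2 = -1/4*e1 - 4/5*e2 + 89/10*e3 + 31/10*e123
Summing the partial products and collecting blades:
Answer: -1403/300*e1 - 1972/75*e2 + 1673/150*e3 + 107/30*e123


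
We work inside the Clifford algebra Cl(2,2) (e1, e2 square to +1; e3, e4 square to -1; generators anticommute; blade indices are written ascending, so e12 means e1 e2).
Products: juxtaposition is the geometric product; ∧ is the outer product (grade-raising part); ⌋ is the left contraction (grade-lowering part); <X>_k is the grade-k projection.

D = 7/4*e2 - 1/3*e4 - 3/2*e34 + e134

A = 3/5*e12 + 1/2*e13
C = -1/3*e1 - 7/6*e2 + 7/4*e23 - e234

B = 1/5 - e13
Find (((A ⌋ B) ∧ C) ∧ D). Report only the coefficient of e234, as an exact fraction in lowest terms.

step 1: -1/2
step 2: 1/6*e1 + 7/12*e2 - 7/8*e23 + 1/2*e234
step 3: 7/24*e12 - 1/18*e14 - 7/36*e24 - 1/4*e134 - 7/12*e234 - 7/12*e1234
Answer: -7/12


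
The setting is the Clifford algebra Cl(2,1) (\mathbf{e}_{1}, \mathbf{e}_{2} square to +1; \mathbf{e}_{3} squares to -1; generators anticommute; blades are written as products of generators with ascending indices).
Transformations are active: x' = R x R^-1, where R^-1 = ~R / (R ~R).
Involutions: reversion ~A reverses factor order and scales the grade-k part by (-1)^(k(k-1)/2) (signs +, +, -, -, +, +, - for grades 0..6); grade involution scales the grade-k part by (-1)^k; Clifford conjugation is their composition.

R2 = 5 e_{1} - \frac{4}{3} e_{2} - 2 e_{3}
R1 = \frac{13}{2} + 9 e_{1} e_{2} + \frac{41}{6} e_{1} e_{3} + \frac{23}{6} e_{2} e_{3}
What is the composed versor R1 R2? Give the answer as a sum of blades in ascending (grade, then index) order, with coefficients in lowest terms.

Distribute over the terms of R2 (each basis-blade product reordered to ascending indices, repeated generators contracted through their squares):
R1 (5 e_{1}) = \frac{65}{2} e_{1} - 45 e_{2} - \frac{205}{6} e_{3} + \frac{115}{6} e_{1} e_{2} e_{3}
R1 (-\frac{4}{3} e_{2}) = -12 e_{1} - \frac{26}{3} e_{2} + \frac{46}{9} e_{3} + \frac{82}{9} e_{1} e_{2} e_{3}
R1 (-2 e_{3}) = \frac{41}{3} e_{1} + \frac{23}{3} e_{2} - 13 e_{3} - 18 e_{1} e_{2} e_{3}
Summing the partial products and collecting blades:
Answer: \frac{205}{6} e_{1} - 46 e_{2} - \frac{757}{18} e_{3} + \frac{185}{18} e_{1} e_{2} e_{3}


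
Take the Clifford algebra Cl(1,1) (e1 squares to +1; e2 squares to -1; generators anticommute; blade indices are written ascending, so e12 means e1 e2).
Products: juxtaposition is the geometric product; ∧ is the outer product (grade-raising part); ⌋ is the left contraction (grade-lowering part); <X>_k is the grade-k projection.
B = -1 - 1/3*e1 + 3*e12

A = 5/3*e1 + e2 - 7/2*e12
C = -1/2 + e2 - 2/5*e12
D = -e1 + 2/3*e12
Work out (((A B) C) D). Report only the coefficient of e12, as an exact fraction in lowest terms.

step 1: -199/18 + 4/3*e1 + 17/6*e2 + 23/6*e12
step 2: 209/180 - 169/30*e1 - 2341/180*e2 + 691/180*e12
step 3: 1106/135 - 5309/540*e1 + 1/12*e2 - 1321/108*e12
Answer: -1321/108


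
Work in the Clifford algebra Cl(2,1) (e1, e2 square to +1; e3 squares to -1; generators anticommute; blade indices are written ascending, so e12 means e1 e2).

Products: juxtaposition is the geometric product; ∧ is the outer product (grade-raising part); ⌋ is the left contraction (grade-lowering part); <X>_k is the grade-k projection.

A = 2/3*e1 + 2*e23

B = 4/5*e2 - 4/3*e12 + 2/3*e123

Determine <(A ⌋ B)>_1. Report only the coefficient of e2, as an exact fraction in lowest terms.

step 1: 4/3*e1 - 8/9*e2 + 4/9*e23
step 2: 4/3*e1 - 8/9*e2
Answer: -8/9


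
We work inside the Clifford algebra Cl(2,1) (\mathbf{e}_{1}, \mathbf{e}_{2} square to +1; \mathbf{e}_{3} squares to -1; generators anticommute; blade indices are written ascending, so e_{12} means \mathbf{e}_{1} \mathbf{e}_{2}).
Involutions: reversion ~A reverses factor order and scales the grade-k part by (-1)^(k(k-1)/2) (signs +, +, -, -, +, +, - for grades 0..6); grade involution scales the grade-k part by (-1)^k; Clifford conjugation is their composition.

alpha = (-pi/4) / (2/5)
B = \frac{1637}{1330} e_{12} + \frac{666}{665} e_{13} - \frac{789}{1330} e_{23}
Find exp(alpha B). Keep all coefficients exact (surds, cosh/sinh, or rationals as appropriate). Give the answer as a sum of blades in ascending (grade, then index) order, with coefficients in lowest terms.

B^2 term by term: the squares give (\frac{1637}{1330})^2*(e_{12})^2 + (\frac{666}{665})^2*(e_{13})^2 + (-\frac{789}{1330})^2*(e_{23})^2 = \frac{2679769}{1768900}*(-1) + \frac{443556}{442225}*(+1) + \frac{622521}{1768900}*(+1) = -\frac{4}{25} (each basis 2-blade squares to minus the product of its generators' squares); cross terms between blades sharing an index anticommute and cancel. So B^2 = -\frac{4}{25}.
B^2 = -\frac{4}{25} — circular case — the even/odd split gives cos and sin: l = \frac{2}{5}, alpha*l = - \frac{\pi}{4}, so exp(alpha B) = cos(- \frac{\pi}{4}) + (sin(- \frac{\pi}{4})/(\frac{2}{5}))*B = \frac{\sqrt{2}}{2} + (- \frac{5 \sqrt{2}}{4})*B.
Answer: \frac{\sqrt{2}}{2} - \frac{1637 \sqrt{2}}{1064} e_{12} - \frac{333 \sqrt{2}}{266} e_{13} + \frac{789 \sqrt{2}}{1064} e_{23}


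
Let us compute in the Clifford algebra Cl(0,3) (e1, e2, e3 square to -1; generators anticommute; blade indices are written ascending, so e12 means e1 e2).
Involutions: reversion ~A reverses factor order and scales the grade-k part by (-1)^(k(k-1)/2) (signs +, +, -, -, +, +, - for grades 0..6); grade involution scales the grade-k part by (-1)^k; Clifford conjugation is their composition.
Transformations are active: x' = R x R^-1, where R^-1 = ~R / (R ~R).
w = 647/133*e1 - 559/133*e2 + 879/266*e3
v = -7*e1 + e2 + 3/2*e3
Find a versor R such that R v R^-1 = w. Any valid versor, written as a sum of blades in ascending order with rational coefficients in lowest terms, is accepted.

Equal squares first: v^2 = w^2 = -209/4. Then v + w = -284/133*e1 - 426/133*e2 + 639/133*e3 is a versor taking v to w, provided it is invertible.
Answer: -284/133*e1 - 426/133*e2 + 639/133*e3


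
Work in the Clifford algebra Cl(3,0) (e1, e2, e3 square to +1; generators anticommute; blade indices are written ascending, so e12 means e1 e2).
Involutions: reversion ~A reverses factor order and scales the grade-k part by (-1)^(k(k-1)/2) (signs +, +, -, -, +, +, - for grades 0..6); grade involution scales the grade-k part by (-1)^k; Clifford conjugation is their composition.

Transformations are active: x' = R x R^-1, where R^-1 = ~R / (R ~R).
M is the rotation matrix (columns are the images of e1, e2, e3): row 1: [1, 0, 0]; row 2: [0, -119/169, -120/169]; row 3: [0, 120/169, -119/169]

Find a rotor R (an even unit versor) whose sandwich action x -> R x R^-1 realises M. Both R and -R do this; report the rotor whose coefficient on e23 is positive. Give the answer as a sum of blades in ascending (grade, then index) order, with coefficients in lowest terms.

Method: write R = a + b12*e12 + b13*e13 + b23*e23 with a^2 + b12^2 + b13^2 + b23^2 = 1 (so R^-1 = ~R). Expanding the columns R e_j ~R gives tr M = 4a^2 - 1 and, from the antisymmetric part, M21 - M12 = -4a*b12, M13 - M31 = 4a*b13, M32 - M23 = -4a*b23.
Here tr M = -69/169, so a^2 = (1 + tr M)/4 = 25/169 and a = ±5/13. Taking a = 5/13: M21 - M12 = 0, M13 - M31 = 0, M32 - M23 = 240/169, giving b12 = 0, b13 = 0, b23 = -12/13, i.e. R = 5/13 - 12/13*e23.
Its e23 coefficient is negative, so report the other preimage -R.
Answer: -5/13 + 12/13*e23. Uniqueness: Spin(3) -> SO(3) maps R and -R to the same rotation of trace -69/169; fixing the sign of the e23 coefficient removes the ambiguity.


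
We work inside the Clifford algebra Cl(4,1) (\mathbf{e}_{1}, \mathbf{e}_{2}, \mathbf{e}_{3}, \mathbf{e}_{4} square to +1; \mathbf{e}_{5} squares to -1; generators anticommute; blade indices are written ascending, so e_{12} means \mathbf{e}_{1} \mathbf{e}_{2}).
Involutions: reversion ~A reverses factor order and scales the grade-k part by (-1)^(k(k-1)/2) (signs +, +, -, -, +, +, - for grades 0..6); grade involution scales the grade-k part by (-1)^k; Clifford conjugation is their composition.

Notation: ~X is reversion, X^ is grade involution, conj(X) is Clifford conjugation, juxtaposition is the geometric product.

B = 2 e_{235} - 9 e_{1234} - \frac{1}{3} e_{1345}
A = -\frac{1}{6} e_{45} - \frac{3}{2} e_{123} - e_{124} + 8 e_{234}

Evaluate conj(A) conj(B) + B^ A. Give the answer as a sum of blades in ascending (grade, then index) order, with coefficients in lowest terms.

first term: -72 e_{1} + 9 e_{3} - \frac{27}{2} e_{4} - \frac{1}{18} e_{13} + 3 e_{15} - 16 e_{45} - \frac{8}{3} e_{125} - \frac{1}{3} e_{234} - \frac{1}{3} e_{235} + \frac{1}{2} e_{245} + \frac{3}{2} e_{1235} - 2 e_{1345}
second term: 72 e_{1} - 9 e_{3} + \frac{27}{2} e_{4} + \frac{1}{18} e_{13} + 3 e_{15} - 16 e_{45} - \frac{8}{3} e_{125} + \frac{1}{3} e_{234} - \frac{1}{3} e_{235} + \frac{1}{2} e_{245} + \frac{3}{2} e_{1235} + 2 e_{1345}
Answer: 6 e_{15} - 32 e_{45} - \frac{16}{3} e_{125} - \frac{2}{3} e_{235} + e_{245} + 3 e_{1235}


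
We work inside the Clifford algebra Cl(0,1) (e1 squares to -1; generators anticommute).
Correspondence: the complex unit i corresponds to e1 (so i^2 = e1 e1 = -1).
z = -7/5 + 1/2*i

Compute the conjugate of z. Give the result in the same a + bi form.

In blades: z = -7/5 + 1/2*e1.
Conjugation here is Clifford conjugation: the scalar is fixed and the grade-1 and grade-2 blades all flip sign, giving -7/5 - 1/2*e1; translating back:
Answer: -7/5 - 1/2*i


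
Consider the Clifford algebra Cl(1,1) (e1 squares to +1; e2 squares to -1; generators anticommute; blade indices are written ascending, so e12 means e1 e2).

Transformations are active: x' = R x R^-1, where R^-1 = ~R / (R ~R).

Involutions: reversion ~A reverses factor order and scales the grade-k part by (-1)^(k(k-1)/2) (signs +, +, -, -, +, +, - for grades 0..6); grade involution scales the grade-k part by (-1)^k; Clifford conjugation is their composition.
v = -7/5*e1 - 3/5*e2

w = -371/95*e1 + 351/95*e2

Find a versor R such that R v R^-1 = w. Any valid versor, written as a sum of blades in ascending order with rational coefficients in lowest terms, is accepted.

R = v + w = -504/95*e1 + 294/95*e2 works: the equal norms (8/5) guarantee its sandwich swaps v into w.
Answer: -504/95*e1 + 294/95*e2


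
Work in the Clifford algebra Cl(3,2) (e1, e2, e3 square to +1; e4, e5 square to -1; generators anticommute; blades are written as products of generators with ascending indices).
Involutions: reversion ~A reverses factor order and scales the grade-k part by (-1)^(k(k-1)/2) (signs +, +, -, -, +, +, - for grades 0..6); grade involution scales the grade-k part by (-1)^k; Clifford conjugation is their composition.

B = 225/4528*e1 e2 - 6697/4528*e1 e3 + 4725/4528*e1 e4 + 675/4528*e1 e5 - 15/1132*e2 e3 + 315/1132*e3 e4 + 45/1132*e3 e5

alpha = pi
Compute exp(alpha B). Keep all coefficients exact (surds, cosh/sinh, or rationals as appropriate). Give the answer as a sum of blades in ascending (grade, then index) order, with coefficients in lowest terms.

B^2 term by term: the squares give (225/4528)^2*(e1 e2)^2 + (-6697/4528)^2*(e1 e3)^2 + (4725/4528)^2*(e1 e4)^2 + (675/4528)^2*(e1 e5)^2 + (-15/1132)^2*(e2 e3)^2 + (315/1132)^2*(e3 e4)^2 + (45/1132)^2*(e3 e5)^2 = 50625/20502784*(-1) + 44849809/20502784*(-1) + 22325625/20502784*(+1) + 455625/20502784*(+1) + 225/1281424*(-1) + 99225/1281424*(+1) + 2025/1281424*(+1) = -1 (each basis 2-blade squares to minus the product of its generators' squares); cross terms between blades sharing an index anticommute and cancel; the commuting (index-disjoint) pairs give grade-4 terms 2*c*c'*(blade product), which cancel blade by blade — e1 e2 e3 e4: 70875/2562848 - 70875/2562848 = 0; e1 e2 e3 e5: 10125/2562848 - 10125/2562848 = 0; e1 e3 e4 e5: -212625/2562848 + 212625/2562848 = 0 — confirming B is simple. So B^2 = -1.
B^2 = -1 — a negative square means the series sums to a rotation: l = 1, alpha*l = pi, so exp(alpha B) = cos(pi) + (sin(pi)/1)*B = -1 + (0)*B.
Answer: -1


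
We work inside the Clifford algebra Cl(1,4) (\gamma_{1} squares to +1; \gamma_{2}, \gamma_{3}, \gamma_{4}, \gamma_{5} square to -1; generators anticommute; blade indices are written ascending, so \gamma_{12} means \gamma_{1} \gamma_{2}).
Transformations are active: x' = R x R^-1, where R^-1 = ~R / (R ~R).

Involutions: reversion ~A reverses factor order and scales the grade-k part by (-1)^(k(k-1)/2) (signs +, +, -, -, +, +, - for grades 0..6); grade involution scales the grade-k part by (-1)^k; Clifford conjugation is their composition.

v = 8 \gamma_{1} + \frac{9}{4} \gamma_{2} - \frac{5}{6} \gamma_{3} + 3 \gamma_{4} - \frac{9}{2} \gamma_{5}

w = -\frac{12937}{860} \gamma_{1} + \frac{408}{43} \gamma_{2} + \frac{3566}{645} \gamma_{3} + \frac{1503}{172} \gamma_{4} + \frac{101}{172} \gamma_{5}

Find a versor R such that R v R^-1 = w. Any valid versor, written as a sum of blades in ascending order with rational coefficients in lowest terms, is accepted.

Reasoning: v^2 = w^2 = \frac{4175}{144} since conjugation preserves the quadratic form; R = v + w = -\frac{6057}{860} \gamma_{1} + \frac{2019}{172} \gamma_{2} + \frac{2019}{430} \gamma_{3} + \frac{2019}{172} \gamma_{4} - \frac{673}{172} \gamma_{5} is then valid when invertible, keeping its own part and reversing (v - w)/2.
Answer: -\frac{6057}{860} \gamma_{1} + \frac{2019}{172} \gamma_{2} + \frac{2019}{430} \gamma_{3} + \frac{2019}{172} \gamma_{4} - \frac{673}{172} \gamma_{5}


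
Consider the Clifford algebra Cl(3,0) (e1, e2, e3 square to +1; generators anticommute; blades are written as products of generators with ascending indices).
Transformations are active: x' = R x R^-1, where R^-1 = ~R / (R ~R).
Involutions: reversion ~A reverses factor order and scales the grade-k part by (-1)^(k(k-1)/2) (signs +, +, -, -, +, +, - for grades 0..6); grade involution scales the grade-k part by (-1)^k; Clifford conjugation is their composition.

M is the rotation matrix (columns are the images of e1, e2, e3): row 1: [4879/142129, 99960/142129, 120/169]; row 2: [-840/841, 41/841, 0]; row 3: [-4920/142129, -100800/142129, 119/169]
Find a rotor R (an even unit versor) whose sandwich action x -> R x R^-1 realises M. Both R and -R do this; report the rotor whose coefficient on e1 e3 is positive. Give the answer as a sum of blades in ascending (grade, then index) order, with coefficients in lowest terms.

Method: write R = a + b12*e1 e2 + b13*e1 e3 + b23*e2 e3 with a^2 + b12^2 + b13^2 + b23^2 = 1 (so R^-1 = ~R). Expanding the columns R e_j ~R gives tr M = 4a^2 - 1 and, from the antisymmetric part, M21 - M12 = -4a*b12, M13 - M31 = 4a*b13, M32 - M23 = -4a*b23.
Here tr M = 111887/142129, so a^2 = (1 + tr M)/4 = 63504/142129 and a = ±252/377. Taking a = 252/377: M21 - M12 = -241920/142129, M13 - M31 = 105840/142129, M32 - M23 = -100800/142129, giving b12 = 240/377, b13 = 105/377, b23 = 100/377, i.e. R = 252/377 + 240/377*e1 e2 + 105/377*e1 e3 + 100/377*e2 e3.
Its e1 e3 coefficient is already positive.
Answer: 252/377 + 240/377*e1 e2 + 105/377*e1 e3 + 100/377*e2 e3. Uniqueness: Spin(3) -> SO(3) maps R and -R to the same rotation of trace 111887/142129; fixing the sign of the e1 e3 coefficient removes the ambiguity.


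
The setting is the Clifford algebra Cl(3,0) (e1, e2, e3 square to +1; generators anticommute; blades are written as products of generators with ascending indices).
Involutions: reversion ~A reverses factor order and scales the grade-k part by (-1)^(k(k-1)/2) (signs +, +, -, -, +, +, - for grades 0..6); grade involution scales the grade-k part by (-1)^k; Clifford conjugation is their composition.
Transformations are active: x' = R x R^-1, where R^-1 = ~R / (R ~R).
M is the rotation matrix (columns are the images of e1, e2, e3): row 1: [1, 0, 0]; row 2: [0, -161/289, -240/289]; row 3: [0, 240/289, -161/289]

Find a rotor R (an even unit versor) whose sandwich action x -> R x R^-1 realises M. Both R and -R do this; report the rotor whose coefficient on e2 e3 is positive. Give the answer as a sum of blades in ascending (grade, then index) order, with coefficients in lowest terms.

Method: write R = a + b12*e1 e2 + b13*e1 e3 + b23*e2 e3 with a^2 + b12^2 + b13^2 + b23^2 = 1 (so R^-1 = ~R). Expanding the columns R e_j ~R gives tr M = 4a^2 - 1 and, from the antisymmetric part, M21 - M12 = -4a*b12, M13 - M31 = 4a*b13, M32 - M23 = -4a*b23.
Here tr M = -33/289, so a^2 = (1 + tr M)/4 = 64/289 and a = ±8/17. Taking a = 8/17: M21 - M12 = 0, M13 - M31 = 0, M32 - M23 = 480/289, giving b12 = 0, b13 = 0, b23 = -15/17, i.e. R = 8/17 - 15/17*e2 e3.
Its e2 e3 coefficient is negative, so report the other preimage -R.
Answer: -8/17 + 15/17*e2 e3. Key observation: the double cover Spin(3) -> SO(3) sends R and -R to the same matrix (trace -33/289 here), so the stated sign of the e2 e3 coefficient is what selects one sheet.


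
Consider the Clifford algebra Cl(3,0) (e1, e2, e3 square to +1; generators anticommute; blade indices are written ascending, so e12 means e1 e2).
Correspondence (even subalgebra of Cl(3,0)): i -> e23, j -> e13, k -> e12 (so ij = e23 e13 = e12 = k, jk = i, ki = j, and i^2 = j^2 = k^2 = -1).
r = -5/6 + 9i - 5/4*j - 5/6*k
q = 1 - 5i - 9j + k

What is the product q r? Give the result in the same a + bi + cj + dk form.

In blades: q = 1 + e12 - 9*e13 - 5*e23, r = -5/6 - 5/6*e12 - 5/4*e13 + 9*e23.
Distribute q over r term by term (generator squares from the signature, products reordered to ascending indices): (1)*r = -5/6 - 5/6*e12 - 5/4*e13 + 9*e23; (e12)*r = 5/6 - 5/6*e12 + 9*e13 + 5/4*e23; (-9*e13)*r = -45/4 + 81*e12 + 15/2*e13 + 15/2*e23; (-5*e23)*r = 45 + 25/4*e12 - 25/6*e13 + 25/6*e23.
Sum: 135/4 + 1027/12*e12 + 133/12*e13 + 263/12*e23; translating back through the correspondence:
Answer: 135/4 + 263/12*i + 133/12*j + 1027/12*k


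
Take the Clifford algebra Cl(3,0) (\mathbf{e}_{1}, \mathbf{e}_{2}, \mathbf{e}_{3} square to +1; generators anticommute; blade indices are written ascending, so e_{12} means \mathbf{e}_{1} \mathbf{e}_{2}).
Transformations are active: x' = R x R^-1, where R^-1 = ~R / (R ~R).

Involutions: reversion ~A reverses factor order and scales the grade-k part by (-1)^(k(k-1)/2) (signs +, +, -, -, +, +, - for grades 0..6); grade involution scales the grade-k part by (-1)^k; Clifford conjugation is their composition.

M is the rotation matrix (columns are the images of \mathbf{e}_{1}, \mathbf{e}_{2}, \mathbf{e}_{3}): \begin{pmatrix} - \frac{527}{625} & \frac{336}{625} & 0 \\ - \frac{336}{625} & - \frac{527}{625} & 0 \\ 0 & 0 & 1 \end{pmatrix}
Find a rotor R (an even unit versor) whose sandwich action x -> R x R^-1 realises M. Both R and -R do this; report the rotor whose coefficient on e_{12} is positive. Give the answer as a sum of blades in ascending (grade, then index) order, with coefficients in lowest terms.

Method: write R = a + b12*e_{12} + b13*e_{13} + b23*e_{23} with a^2 + b12^2 + b13^2 + b23^2 = 1 (so R^-1 = ~R). Expanding the columns R e_j ~R gives tr M = 4a^2 - 1 and, from the antisymmetric part, M21 - M12 = -4a*b12, M13 - M31 = 4a*b13, M32 - M23 = -4a*b23.
Here tr M = -\frac{429}{625}, so a^2 = (1 + tr M)/4 = \frac{49}{625} and a = ±\frac{7}{25}. Taking a = \frac{7}{25}: M21 - M12 = -\frac{672}{625}, M13 - M31 = 0, M32 - M23 = 0, giving b12 = \frac{24}{25}, b13 = 0, b23 = 0, i.e. R = \frac{7}{25} + \frac{24}{25} e_{12}.
Its e_{12} coefficient is already positive.
Answer: \frac{7}{25} + \frac{24}{25} e_{12}. Uniqueness: Spin(3) -> SO(3) maps R and -R to the same rotation of trace -\frac{429}{625}; fixing the sign of the e_{12} coefficient removes the ambiguity.


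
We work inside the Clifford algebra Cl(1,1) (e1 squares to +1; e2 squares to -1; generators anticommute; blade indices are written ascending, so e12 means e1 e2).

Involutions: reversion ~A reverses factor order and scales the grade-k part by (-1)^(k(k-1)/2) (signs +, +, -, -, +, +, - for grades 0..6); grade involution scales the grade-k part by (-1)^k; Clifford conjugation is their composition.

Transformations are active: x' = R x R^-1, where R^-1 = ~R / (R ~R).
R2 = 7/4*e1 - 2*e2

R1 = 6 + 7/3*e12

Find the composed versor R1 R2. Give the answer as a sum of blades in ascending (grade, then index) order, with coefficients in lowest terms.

Distribute over the terms of R1 (each basis-blade product reordered to ascending indices, repeated generators contracted through their squares):
(6) R2 = 21/2*e1 - 12*e2
(7/3*e12) R2 = 14/3*e1 - 49/12*e2
Summing the partial products and collecting blades:
Answer: 91/6*e1 - 193/12*e2


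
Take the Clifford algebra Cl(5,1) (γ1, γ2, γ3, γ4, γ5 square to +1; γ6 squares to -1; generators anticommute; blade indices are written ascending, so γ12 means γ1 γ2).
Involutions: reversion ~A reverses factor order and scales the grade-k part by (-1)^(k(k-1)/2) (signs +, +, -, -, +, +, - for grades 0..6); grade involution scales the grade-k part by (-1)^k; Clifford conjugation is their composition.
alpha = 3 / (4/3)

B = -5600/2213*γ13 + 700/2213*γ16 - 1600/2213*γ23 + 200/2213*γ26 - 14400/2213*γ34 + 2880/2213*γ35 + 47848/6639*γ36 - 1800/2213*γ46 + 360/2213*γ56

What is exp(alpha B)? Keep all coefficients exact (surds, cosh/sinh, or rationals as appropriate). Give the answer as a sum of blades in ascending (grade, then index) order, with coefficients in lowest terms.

B^2 term by term: the squares give (-5600/2213)^2*(γ13)^2 + (700/2213)^2*(γ16)^2 + (-1600/2213)^2*(γ23)^2 + (200/2213)^2*(γ26)^2 + (-14400/2213)^2*(γ34)^2 + (2880/2213)^2*(γ35)^2 + (47848/6639)^2*(γ36)^2 + (-1800/2213)^2*(γ46)^2 + (360/2213)^2*(γ56)^2 = 31360000/4897369*(-1) + 490000/4897369*(+1) + 2560000/4897369*(-1) + 40000/4897369*(+1) + 207360000/4897369*(-1) + 8294400/4897369*(-1) + 2289431104/44076321*(+1) + 3240000/4897369*(+1) + 129600/4897369*(+1) = 16/9 (each basis 2-blade squares to minus the product of its generators' squares); cross terms between blades sharing an index anticommute and cancel; the commuting (index-disjoint) pairs give grade-4 terms 2*c*c'*(blade product), which cancel blade by blade — γ1236: 2240000/4897369 - 2240000/4897369 = 0; γ1346: 20160000/4897369 - 20160000/4897369 = 0; γ1356: -4032000/4897369 + 4032000/4897369 = 0; γ2346: 5760000/4897369 - 5760000/4897369 = 0; γ2356: -1152000/4897369 + 1152000/4897369 = 0; γ3456: -10368000/4897369 + 10368000/4897369 = 0 — confirming B is simple. So B^2 = 16/9.
B^2 = 16/9 — the positive square puts this in the hyperbolic regime; l = 4/3, alpha*l = 3, so exp(alpha B) = cosh(3) + (sinh(3)/(4/3))*B = cosh(3) + (3*sinh(3)/4)*B.
Answer: cosh(3) - 4200*sinh(3)/2213*γ13 + 525*sinh(3)/2213*γ16 - 1200*sinh(3)/2213*γ23 + 150*sinh(3)/2213*γ26 - 10800*sinh(3)/2213*γ34 + 2160*sinh(3)/2213*γ35 + 11962*sinh(3)/2213*γ36 - 1350*sinh(3)/2213*γ46 + 270*sinh(3)/2213*γ56
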